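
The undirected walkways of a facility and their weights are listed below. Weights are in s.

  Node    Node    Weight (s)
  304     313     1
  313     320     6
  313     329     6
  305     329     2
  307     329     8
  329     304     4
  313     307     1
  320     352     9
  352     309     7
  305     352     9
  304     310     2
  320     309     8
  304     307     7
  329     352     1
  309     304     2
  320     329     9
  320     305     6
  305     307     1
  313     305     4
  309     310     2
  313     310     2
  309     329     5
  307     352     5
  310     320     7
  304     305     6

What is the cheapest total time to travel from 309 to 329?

5 s

Compare a few routes:
309–310–313–307–305–329: 2+2+1+1+2 = 8
309–304–313–307–305–329: 2+1+1+1+2 = 7
309–329: 5 = 5
309–304–329: 2+4 = 6
Cheapest is 309–329 at 5 s.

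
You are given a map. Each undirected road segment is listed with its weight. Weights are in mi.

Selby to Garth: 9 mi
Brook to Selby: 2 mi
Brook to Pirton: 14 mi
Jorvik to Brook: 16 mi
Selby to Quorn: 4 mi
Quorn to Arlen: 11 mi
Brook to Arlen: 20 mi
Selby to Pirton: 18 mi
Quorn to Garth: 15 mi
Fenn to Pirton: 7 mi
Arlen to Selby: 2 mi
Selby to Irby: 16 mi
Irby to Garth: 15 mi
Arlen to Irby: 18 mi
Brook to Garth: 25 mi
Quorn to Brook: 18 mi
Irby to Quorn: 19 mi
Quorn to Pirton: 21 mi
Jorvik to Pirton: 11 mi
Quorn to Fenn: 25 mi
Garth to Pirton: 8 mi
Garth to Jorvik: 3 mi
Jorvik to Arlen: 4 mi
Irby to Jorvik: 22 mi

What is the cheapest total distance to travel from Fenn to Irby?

30 mi

Enumerating some paths:
Fenn → Pirton → Jorvik → Arlen → Irby: 7+11+4+18 = 40
Fenn → Pirton → Brook → Selby → Irby: 7+14+2+16 = 39
Fenn → Pirton → Garth → Irby: 7+8+15 = 30
Fenn → Pirton → Jorvik → Garth → Irby: 7+11+3+15 = 36
The minimum is 30 mi via Fenn → Pirton → Garth → Irby.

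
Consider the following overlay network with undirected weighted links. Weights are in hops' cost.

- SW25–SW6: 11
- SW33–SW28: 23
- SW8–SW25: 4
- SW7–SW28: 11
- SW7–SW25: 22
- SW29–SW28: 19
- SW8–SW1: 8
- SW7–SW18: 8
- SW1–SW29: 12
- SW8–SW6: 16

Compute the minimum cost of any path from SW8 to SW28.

Settle nodes by increasing distance from SW8:
SW8: 0
SW25: 4  (via SW8)
SW1: 8  (via SW8)
SW6: 15  (via SW25)
SW29: 20  (via SW1)
SW7: 26  (via SW25)
SW18: 34  (via SW7)
SW28: 37  (via SW7)
Shortest route: SW8–SW25–SW7–SW28 = 37 hops' cost.

37 hops' cost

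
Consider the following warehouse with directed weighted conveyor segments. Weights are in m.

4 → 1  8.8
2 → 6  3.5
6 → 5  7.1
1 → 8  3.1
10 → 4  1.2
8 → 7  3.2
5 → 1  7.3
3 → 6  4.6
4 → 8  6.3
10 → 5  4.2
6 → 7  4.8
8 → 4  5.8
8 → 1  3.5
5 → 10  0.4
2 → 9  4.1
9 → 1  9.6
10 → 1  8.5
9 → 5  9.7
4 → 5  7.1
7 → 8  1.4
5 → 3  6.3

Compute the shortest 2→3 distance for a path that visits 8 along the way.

Shortest 2→8: 2–6–7–8 = 9.7
Best 8 to 3: 8–4–5–3 costing 19.2
Total via 8: 9.7 + 19.2 = 28.9 m.

28.9 m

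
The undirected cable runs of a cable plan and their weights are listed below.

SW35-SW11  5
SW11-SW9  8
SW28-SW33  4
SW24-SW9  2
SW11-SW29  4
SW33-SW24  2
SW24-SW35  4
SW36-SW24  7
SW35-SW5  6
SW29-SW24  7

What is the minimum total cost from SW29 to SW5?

15

Running Dijkstra from SW29:
SW29: 0
SW11: 4  (via SW29)
SW24: 7  (via SW29)
SW9: 9  (via SW24)
SW33: 9  (via SW24)
SW35: 9  (via SW11)
SW28: 13  (via SW33)
SW36: 14  (via SW24)
SW5: 15  (via SW35)
Shortest route: SW29–SW11–SW35–SW5 = 15.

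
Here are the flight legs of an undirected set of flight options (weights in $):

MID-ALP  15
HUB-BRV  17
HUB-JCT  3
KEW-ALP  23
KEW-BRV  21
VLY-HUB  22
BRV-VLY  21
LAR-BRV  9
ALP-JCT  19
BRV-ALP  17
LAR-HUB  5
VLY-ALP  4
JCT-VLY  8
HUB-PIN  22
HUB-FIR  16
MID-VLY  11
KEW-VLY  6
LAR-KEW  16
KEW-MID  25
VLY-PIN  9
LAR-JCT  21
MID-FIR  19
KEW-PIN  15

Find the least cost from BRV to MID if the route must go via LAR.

Shortest BRV→LAR: BRV → LAR = 9
Shortest LAR→MID: LAR → HUB → JCT → VLY → MID = 27
Total via LAR: 9 + 27 = $36.

$36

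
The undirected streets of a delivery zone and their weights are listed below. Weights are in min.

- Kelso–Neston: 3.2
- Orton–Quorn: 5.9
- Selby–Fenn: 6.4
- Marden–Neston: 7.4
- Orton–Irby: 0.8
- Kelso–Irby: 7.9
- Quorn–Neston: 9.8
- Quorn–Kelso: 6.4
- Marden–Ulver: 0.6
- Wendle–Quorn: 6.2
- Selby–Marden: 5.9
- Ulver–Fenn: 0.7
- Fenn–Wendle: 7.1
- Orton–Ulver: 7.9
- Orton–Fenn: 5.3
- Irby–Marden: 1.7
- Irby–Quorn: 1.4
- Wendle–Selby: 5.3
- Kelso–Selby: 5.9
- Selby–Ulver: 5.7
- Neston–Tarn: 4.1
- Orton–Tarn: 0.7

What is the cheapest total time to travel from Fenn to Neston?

8.6 min

Shortest distances from Fenn:
Fenn: 0
Ulver: 0.7  (via Fenn)
Marden: 1.3  (via Ulver)
Irby: 3  (via Marden)
Orton: 3.8  (via Irby)
Quorn: 4.4  (via Irby)
Tarn: 4.5  (via Orton)
Selby: 6.4  (via Fenn)
Wendle: 7.1  (via Fenn)
Neston: 8.6  (via Tarn)
Shortest route: Fenn → Ulver → Marden → Irby → Orton → Tarn → Neston = 8.6 min.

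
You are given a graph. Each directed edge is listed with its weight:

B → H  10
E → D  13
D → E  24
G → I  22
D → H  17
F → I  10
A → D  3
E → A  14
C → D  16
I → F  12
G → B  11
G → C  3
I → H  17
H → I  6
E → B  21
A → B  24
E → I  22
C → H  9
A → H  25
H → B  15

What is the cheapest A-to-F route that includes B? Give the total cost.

52

Best A to B: A–B costing 24
Best B to F: B–H–I–F costing 28
Total via B: 24 + 28 = 52.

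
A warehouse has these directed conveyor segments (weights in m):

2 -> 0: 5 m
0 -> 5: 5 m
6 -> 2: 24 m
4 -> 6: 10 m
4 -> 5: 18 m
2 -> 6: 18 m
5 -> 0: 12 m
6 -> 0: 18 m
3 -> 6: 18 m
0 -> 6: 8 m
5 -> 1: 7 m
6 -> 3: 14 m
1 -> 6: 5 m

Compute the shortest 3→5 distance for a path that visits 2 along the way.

Shortest 3→2: 3 → 6 → 2 = 42
Shortest 2→5: 2 → 0 → 5 = 10
Total via 2: 42 + 10 = 52 m.

52 m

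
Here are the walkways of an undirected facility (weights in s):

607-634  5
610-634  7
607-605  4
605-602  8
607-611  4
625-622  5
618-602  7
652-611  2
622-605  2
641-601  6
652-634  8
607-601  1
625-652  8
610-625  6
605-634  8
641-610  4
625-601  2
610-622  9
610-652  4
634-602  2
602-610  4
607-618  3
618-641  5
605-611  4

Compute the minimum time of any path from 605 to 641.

11 s

Candidate routes:
605 → 607 → 601 → 641: 4+1+6 = 11
605 → 611 → 652 → 610 → 641: 4+2+4+4 = 14
605 → 607 → 618 → 641: 4+3+5 = 12
Cheapest is 605 → 607 → 601 → 641 at 11 s.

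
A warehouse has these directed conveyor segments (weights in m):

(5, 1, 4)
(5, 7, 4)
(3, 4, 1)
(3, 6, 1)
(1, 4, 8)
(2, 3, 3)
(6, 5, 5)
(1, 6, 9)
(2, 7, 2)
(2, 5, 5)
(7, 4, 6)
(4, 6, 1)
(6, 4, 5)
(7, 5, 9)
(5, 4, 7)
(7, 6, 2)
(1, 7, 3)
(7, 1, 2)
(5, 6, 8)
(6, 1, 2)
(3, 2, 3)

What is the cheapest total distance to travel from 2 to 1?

4 m

Enumerating some paths:
2–3–6–1: 3+1+2 = 6
2–7–6–1: 2+2+2 = 6
2–7–1: 2+2 = 4
Cheapest is 2–7–1 at 4 m.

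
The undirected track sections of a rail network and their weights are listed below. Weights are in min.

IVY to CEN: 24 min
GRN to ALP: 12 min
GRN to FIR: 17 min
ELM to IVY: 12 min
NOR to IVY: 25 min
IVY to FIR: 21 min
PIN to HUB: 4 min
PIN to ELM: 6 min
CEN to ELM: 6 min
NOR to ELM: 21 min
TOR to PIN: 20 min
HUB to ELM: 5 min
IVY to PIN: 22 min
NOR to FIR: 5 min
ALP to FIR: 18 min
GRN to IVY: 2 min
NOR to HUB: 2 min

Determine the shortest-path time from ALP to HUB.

25 min

Running Dijkstra from ALP:
ALP: 0
GRN: 12  (via ALP)
IVY: 14  (via GRN)
FIR: 18  (via ALP)
NOR: 23  (via FIR)
HUB: 25  (via NOR)
Shortest route: ALP → FIR → NOR → HUB = 25 min.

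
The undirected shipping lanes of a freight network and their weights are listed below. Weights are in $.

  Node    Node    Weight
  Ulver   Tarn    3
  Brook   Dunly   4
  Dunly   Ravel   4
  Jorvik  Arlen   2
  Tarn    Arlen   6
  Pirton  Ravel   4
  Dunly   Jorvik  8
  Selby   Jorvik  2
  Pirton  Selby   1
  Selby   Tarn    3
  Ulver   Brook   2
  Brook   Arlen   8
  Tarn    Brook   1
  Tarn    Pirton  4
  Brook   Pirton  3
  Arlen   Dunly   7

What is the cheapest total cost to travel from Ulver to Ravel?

$9

Shortest distances from Ulver:
Ulver: 0
Brook: 2  (via Ulver)
Tarn: 3  (via Ulver)
Pirton: 5  (via Brook)
Selby: 6  (via Tarn)
Dunly: 6  (via Brook)
Jorvik: 8  (via Selby)
Arlen: 9  (via Tarn)
Ravel: 9  (via Pirton)
Shortest route: Ulver–Brook–Pirton–Ravel = $9.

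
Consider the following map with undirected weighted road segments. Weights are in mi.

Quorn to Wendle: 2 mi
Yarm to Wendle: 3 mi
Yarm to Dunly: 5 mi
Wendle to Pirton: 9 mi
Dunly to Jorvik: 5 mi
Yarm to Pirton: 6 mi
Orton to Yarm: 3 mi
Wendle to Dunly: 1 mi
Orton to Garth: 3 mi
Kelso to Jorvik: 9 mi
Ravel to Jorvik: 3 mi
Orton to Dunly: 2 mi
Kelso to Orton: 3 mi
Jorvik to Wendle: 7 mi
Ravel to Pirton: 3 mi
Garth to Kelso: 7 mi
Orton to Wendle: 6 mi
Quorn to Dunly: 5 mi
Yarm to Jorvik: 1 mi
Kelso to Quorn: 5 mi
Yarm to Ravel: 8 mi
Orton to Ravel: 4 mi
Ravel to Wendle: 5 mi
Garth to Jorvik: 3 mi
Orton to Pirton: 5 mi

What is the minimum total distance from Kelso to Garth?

Settle nodes by increasing distance from Kelso:
Kelso: 0
Orton: 3  (via Kelso)
Dunly: 5  (via Orton)
Quorn: 5  (via Kelso)
Garth: 6  (via Orton)
Shortest route: Kelso–Orton–Garth = 6 mi.

6 mi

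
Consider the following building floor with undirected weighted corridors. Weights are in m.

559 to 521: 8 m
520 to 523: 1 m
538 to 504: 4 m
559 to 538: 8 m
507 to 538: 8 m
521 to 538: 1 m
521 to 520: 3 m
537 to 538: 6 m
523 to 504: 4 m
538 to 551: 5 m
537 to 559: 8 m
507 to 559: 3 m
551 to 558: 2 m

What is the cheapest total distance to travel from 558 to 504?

11 m

Settle nodes by increasing distance from 558:
558: 0
551: 2  (via 558)
538: 7  (via 551)
521: 8  (via 538)
504: 11  (via 538)
Shortest route: 558 → 551 → 538 → 504 = 11 m.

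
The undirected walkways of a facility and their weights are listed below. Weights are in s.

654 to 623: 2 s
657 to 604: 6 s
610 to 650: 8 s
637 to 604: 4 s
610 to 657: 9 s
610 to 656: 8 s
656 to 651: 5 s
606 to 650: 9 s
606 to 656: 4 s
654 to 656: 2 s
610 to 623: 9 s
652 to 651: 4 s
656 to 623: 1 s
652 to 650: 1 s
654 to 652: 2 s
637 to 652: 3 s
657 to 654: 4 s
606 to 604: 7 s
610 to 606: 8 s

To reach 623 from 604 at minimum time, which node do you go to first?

637

Candidate routes:
604 - 637 - 652 - 654 - 623: 4+3+2+2 = 11
604 - 637 - 652 - 654 - 656 - 623: 4+3+2+2+1 = 12
604 - 657 - 654 - 623: 6+4+2 = 12
Cheapest is 604 - 637 - 652 - 654 - 623 at 11 s.
So from 604 the first move is to 637.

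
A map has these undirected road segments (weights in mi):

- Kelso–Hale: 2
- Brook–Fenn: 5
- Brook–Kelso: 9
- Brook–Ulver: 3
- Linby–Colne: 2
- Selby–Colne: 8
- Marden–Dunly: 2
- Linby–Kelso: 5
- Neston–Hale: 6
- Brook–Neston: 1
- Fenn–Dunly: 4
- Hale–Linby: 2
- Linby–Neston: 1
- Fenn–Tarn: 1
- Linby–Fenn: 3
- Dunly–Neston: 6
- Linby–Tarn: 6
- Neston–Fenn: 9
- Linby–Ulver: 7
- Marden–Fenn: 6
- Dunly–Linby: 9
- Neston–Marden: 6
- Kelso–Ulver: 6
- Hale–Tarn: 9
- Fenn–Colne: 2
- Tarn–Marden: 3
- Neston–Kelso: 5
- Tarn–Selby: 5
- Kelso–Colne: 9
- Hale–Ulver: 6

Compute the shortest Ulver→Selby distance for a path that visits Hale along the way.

Best Ulver to Hale: Ulver → Hale costing 6
Shortest Hale→Selby: Hale → Linby → Fenn → Tarn → Selby = 11
Total via Hale: 6 + 11 = 17 mi.

17 mi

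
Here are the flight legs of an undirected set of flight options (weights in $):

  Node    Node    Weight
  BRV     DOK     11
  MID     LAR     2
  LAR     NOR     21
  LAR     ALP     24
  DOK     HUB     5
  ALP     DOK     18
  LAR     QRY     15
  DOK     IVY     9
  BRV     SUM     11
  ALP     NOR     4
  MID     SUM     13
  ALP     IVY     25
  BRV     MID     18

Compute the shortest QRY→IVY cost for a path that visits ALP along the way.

Shortest QRY→ALP: QRY–LAR–ALP = 39
Best ALP to IVY: ALP–IVY costing 25
Total via ALP: 39 + 25 = $64.

$64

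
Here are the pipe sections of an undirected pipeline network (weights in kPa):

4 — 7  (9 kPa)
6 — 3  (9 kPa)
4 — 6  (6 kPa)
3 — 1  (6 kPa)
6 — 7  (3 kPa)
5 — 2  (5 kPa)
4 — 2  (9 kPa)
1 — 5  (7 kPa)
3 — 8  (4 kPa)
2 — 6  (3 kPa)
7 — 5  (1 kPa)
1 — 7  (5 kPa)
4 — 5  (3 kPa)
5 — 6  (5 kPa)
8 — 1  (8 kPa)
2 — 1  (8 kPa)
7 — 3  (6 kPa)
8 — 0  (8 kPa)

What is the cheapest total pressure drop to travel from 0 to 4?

22 kPa

Candidate routes:
0 - 8 - 3 - 1 - 7 - 5 - 4: 8+4+6+5+1+3 = 27
0 - 8 - 1 - 5 - 4: 8+8+7+3 = 26
0 - 8 - 3 - 7 - 5 - 4: 8+4+6+1+3 = 22
0 - 8 - 1 - 7 - 5 - 4: 8+8+5+1+3 = 25
The minimum is 22 kPa via 0 - 8 - 3 - 7 - 5 - 4.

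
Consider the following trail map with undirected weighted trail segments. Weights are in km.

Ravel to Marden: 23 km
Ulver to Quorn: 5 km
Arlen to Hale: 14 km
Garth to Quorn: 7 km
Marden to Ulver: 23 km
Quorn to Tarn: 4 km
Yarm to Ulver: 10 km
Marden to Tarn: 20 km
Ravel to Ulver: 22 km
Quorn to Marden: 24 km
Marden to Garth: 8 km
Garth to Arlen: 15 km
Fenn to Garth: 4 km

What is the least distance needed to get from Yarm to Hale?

51 km

Settle nodes by increasing distance from Yarm:
Yarm: 0
Ulver: 10  (via Yarm)
Quorn: 15  (via Ulver)
Tarn: 19  (via Quorn)
Garth: 22  (via Quorn)
Fenn: 26  (via Garth)
Marden: 30  (via Garth)
Ravel: 32  (via Ulver)
Arlen: 37  (via Garth)
Hale: 51  (via Arlen)
Shortest route: Yarm → Ulver → Quorn → Garth → Arlen → Hale = 51 km.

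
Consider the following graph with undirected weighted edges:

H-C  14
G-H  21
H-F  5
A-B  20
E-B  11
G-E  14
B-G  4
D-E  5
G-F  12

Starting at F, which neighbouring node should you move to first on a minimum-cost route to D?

Candidate routes:
F - G - B - E - D: 12+4+11+5 = 32
F - H - G - E - D: 5+21+14+5 = 45
F - G - E - D: 12+14+5 = 31
The minimum is 31 via F - G - E - D.
So from F the first move is to G.

G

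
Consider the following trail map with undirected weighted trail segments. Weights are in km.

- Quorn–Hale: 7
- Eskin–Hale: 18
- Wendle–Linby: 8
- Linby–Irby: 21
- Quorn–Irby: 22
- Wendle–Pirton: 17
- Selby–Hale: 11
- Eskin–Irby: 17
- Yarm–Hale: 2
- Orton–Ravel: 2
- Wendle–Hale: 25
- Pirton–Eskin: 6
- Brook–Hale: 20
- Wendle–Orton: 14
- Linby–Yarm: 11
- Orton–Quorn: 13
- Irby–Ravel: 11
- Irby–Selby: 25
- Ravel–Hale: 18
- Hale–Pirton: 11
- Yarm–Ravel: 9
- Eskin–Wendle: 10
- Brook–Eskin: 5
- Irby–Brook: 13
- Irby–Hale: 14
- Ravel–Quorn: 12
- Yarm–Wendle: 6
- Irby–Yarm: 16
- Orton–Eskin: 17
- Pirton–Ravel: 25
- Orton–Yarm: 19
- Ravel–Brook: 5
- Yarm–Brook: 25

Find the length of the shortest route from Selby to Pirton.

Settle nodes by increasing distance from Selby:
Selby: 0
Hale: 11  (via Selby)
Yarm: 13  (via Hale)
Quorn: 18  (via Hale)
Wendle: 19  (via Yarm)
Ravel: 22  (via Yarm)
Pirton: 22  (via Hale)
Shortest route: Selby → Hale → Pirton = 22 km.

22 km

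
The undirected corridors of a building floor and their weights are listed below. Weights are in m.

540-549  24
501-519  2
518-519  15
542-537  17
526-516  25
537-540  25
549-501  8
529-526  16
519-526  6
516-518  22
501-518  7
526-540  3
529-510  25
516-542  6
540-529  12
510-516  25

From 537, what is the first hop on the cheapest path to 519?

540

Enumerating some paths:
537 → 540 → 526 → 519: 25+3+6 = 34
537 → 542 → 516 → 526 → 519: 17+6+25+6 = 54
537 → 542 → 516 → 518 → 501 → 519: 17+6+22+7+2 = 54
The minimum is 34 m via 537 → 540 → 526 → 519.
So from 537 the first move is to 540.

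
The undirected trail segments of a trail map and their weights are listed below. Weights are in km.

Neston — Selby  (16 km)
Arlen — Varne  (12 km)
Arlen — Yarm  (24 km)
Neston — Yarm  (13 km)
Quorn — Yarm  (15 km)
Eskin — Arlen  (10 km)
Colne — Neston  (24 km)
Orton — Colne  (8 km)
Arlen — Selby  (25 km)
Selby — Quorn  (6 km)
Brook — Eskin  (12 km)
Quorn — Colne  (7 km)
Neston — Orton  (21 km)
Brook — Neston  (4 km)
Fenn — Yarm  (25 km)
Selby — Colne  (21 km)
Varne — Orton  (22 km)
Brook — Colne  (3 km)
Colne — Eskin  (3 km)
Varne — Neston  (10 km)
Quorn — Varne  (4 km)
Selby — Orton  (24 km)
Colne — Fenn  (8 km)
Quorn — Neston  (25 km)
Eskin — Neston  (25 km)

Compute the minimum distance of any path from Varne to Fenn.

19 km

Running Dijkstra from Varne:
Varne: 0
Quorn: 4  (via Varne)
Neston: 10  (via Varne)
Selby: 10  (via Quorn)
Colne: 11  (via Quorn)
Arlen: 12  (via Varne)
Eskin: 14  (via Colne)
Brook: 14  (via Neston)
Orton: 19  (via Colne)
Fenn: 19  (via Colne)
Shortest route: Varne → Quorn → Colne → Fenn = 19 km.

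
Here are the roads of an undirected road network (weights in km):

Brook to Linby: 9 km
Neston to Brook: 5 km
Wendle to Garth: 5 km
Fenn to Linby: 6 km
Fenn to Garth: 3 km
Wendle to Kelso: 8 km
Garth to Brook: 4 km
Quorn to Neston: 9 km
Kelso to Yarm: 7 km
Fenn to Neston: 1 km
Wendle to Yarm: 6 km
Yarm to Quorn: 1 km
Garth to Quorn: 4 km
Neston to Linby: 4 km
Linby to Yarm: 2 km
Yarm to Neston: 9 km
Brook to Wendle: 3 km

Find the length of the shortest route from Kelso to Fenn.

14 km

Running Dijkstra from Kelso:
Kelso: 0
Yarm: 7  (via Kelso)
Wendle: 8  (via Kelso)
Quorn: 8  (via Yarm)
Linby: 9  (via Yarm)
Brook: 11  (via Wendle)
Garth: 12  (via Quorn)
Neston: 13  (via Linby)
Fenn: 14  (via Neston)
Shortest route: Kelso–Yarm–Linby–Neston–Fenn = 14 km.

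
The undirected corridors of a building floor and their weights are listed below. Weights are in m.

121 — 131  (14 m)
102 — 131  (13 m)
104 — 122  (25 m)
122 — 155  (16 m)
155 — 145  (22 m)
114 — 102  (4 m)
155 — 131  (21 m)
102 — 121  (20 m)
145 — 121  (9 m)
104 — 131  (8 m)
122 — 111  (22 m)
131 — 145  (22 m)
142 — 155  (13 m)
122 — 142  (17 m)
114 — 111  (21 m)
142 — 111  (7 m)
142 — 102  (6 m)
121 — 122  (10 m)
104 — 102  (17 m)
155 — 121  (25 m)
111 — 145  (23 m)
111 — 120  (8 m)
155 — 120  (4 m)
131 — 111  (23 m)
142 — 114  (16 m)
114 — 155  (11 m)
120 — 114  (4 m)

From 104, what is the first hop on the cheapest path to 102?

Compare a few routes:
104–131–155–120–114–102: 8+21+4+4+4 = 41
104–102: 17 = 17
104–131–102: 8+13 = 21
104–131–121–102: 8+14+20 = 42
Cheapest is 104–102 at 17 m.
So from 104 the first move is to 102.

102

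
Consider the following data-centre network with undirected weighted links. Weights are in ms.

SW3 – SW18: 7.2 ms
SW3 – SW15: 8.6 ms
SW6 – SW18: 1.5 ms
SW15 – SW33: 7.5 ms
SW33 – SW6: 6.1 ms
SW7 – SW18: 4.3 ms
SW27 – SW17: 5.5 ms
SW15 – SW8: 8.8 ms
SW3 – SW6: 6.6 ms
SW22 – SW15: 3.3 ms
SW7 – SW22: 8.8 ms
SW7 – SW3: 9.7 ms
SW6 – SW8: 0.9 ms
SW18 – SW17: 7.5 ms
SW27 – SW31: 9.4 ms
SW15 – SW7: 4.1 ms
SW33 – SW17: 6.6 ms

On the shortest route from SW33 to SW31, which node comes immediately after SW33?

SW17

Enumerating some paths:
SW33 → SW15 → SW8 → SW6 → SW18 → SW17 → SW27 → SW31: 7.5+8.8+0.9+1.5+7.5+5.5+9.4 = 41.1
SW33 → SW15 → SW7 → SW18 → SW17 → SW27 → SW31: 7.5+4.1+4.3+7.5+5.5+9.4 = 38.3
SW33 → SW17 → SW27 → SW31: 6.6+5.5+9.4 = 21.5
SW33 → SW6 → SW18 → SW17 → SW27 → SW31: 6.1+1.5+7.5+5.5+9.4 = 30
Cheapest is SW33 → SW17 → SW27 → SW31 at 21.5 ms.
So from SW33 the first move is to SW17.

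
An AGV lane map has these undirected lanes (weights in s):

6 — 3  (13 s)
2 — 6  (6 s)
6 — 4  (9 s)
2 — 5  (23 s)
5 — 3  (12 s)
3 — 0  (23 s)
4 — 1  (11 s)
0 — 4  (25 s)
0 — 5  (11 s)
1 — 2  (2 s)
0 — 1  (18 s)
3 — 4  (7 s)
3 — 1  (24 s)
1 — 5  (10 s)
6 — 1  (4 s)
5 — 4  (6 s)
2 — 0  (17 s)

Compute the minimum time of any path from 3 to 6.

Compare a few routes:
3 → 4 → 6: 7+9 = 16
3 → 6: 13 = 13
Cheapest is 3 → 6 at 13 s.

13 s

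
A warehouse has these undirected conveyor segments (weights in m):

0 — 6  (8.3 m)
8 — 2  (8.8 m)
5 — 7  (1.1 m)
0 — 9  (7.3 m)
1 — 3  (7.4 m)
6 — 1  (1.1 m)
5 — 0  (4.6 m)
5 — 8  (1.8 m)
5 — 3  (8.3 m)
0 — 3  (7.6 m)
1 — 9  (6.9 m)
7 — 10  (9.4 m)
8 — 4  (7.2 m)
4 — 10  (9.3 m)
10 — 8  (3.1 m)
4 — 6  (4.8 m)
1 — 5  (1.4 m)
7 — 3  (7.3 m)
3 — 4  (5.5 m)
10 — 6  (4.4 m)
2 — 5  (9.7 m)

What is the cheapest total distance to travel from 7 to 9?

9.4 m

Candidate routes:
7 → 5 → 1 → 9: 1.1+1.4+6.9 = 9.4
7 → 5 → 0 → 9: 1.1+4.6+7.3 = 13
The minimum is 9.4 m via 7 → 5 → 1 → 9.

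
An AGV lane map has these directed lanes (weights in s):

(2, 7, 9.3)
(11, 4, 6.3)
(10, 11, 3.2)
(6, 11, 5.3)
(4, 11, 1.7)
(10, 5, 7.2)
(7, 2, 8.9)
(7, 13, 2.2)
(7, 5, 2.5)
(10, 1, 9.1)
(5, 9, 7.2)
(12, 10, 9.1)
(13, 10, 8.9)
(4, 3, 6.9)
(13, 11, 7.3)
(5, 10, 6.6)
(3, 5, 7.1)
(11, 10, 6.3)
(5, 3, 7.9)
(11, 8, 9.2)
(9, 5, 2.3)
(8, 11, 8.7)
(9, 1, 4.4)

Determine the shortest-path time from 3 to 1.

Running Dijkstra from 3:
3: 0
5: 7.1  (via 3)
10: 13.7  (via 5)
9: 14.3  (via 5)
11: 16.9  (via 10)
1: 18.7  (via 9)
Shortest route: 3 → 5 → 9 → 1 = 18.7 s.

18.7 s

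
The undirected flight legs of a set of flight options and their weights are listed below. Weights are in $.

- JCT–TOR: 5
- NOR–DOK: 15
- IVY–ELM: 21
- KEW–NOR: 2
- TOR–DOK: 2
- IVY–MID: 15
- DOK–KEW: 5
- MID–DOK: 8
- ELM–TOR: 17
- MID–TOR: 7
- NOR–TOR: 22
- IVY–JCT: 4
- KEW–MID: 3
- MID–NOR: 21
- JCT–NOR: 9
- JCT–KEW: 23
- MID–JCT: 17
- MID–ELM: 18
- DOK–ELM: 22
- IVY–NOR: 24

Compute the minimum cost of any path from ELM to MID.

Running Dijkstra from ELM:
ELM: 0
TOR: 17  (via ELM)
MID: 18  (via ELM)
Shortest route: ELM–MID = $18.

$18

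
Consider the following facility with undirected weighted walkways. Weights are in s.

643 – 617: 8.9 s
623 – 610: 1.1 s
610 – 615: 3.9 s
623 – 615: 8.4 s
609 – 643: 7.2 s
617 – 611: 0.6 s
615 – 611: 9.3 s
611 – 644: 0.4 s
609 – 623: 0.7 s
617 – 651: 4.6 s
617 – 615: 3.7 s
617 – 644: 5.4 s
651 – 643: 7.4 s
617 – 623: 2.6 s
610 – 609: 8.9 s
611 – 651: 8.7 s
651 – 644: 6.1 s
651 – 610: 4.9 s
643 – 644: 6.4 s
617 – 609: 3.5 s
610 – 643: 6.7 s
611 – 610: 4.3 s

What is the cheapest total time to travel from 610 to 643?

6.7 s

Shortest distances from 610:
610: 0
623: 1.1  (via 610)
609: 1.8  (via 623)
617: 3.7  (via 623)
615: 3.9  (via 610)
611: 4.3  (via 610)
644: 4.7  (via 611)
651: 4.9  (via 610)
643: 6.7  (via 610)
Shortest route: 610–643 = 6.7 s.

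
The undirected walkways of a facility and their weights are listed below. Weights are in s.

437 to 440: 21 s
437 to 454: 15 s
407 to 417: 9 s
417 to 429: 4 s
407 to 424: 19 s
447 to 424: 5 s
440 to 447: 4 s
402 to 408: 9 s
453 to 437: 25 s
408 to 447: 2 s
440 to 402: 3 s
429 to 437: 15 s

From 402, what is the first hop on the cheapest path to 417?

Enumerating some paths:
402–408–447–424–407–417: 9+2+5+19+9 = 44
402–440–447–424–407–417: 3+4+5+19+9 = 40
402–408–447–440–437–429–417: 9+2+4+21+15+4 = 55
402–440–437–429–417: 3+21+15+4 = 43
Cheapest is 402–440–447–424–407–417 at 40 s.
So from 402 the first move is to 440.

440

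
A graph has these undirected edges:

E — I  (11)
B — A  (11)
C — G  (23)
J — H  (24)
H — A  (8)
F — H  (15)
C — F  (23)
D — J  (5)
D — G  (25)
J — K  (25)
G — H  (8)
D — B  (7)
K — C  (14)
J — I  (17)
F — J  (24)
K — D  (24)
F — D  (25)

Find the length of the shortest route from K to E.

Enumerating some paths:
K - C - F - J - I - E: 14+23+24+17+11 = 89
K - D - J - I - E: 24+5+17+11 = 57
K - J - I - E: 25+17+11 = 53
Cheapest is K - J - I - E at 53.

53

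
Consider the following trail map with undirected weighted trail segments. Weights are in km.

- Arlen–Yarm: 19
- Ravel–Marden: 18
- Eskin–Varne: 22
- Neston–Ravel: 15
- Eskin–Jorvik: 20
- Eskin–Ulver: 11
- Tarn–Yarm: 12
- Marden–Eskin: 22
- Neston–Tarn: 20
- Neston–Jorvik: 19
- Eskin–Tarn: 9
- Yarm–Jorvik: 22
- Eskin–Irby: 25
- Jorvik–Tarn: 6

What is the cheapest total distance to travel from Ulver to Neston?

Running Dijkstra from Ulver:
Ulver: 0
Eskin: 11  (via Ulver)
Tarn: 20  (via Eskin)
Jorvik: 26  (via Tarn)
Yarm: 32  (via Tarn)
Marden: 33  (via Eskin)
Varne: 33  (via Eskin)
Irby: 36  (via Eskin)
Neston: 40  (via Tarn)
Shortest route: Ulver–Eskin–Tarn–Neston = 40 km.

40 km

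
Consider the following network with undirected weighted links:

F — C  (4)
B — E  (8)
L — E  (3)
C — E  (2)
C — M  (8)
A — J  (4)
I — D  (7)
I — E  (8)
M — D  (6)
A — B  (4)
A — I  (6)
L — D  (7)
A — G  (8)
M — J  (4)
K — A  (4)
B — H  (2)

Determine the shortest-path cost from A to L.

Settle nodes by increasing distance from A:
A: 0
B: 4  (via A)
J: 4  (via A)
K: 4  (via A)
H: 6  (via B)
I: 6  (via A)
G: 8  (via A)
M: 8  (via J)
E: 12  (via B)
D: 13  (via I)
C: 14  (via E)
L: 15  (via E)
Shortest route: A–B–E–L = 15.

15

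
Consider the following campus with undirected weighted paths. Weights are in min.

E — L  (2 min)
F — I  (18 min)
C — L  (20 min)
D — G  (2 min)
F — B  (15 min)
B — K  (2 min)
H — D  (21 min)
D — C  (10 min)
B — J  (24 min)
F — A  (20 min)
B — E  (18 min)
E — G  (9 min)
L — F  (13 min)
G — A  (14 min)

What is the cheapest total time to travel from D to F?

26 min

Running Dijkstra from D:
D: 0
G: 2  (via D)
C: 10  (via D)
E: 11  (via G)
L: 13  (via E)
A: 16  (via G)
H: 21  (via D)
F: 26  (via L)
Shortest route: D → G → E → L → F = 26 min.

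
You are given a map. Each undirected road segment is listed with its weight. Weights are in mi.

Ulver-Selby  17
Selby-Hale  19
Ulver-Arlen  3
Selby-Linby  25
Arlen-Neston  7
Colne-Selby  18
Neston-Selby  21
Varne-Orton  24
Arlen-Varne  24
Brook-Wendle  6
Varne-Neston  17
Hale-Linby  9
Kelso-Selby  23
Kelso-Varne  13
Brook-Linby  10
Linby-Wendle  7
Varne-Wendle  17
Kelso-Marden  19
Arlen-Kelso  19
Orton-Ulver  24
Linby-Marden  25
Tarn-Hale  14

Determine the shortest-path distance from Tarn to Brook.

Settle nodes by increasing distance from Tarn:
Tarn: 0
Hale: 14  (via Tarn)
Linby: 23  (via Hale)
Wendle: 30  (via Linby)
Brook: 33  (via Linby)
Shortest route: Tarn → Hale → Linby → Brook = 33 mi.

33 mi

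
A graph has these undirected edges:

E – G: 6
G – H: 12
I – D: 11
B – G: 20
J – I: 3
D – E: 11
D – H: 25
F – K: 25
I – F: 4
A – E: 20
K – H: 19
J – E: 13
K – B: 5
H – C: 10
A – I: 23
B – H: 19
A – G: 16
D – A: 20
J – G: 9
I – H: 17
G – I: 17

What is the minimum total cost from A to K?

Running Dijkstra from A:
A: 0
G: 16  (via A)
D: 20  (via A)
E: 20  (via A)
I: 23  (via A)
J: 25  (via G)
F: 27  (via I)
H: 28  (via G)
B: 36  (via G)
C: 38  (via H)
K: 41  (via B)
Shortest route: A → G → B → K = 41.

41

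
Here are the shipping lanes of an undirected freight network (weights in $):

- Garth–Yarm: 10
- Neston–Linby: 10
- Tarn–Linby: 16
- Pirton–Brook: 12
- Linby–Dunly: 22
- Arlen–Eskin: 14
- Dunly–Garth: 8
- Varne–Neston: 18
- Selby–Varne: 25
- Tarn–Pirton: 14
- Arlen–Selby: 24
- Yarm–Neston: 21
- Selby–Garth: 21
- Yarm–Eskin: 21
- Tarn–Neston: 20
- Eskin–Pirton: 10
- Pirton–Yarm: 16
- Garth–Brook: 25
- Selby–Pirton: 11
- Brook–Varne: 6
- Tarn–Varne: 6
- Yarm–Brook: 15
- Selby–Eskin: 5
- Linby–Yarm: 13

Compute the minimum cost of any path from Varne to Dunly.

Shortest distances from Varne:
Varne: 0
Brook: 6  (via Varne)
Tarn: 6  (via Varne)
Neston: 18  (via Varne)
Pirton: 18  (via Brook)
Yarm: 21  (via Brook)
Linby: 22  (via Tarn)
Selby: 25  (via Varne)
Eskin: 28  (via Pirton)
Garth: 31  (via Brook)
Dunly: 39  (via Garth)
Shortest route: Varne → Brook → Garth → Dunly = $39.

$39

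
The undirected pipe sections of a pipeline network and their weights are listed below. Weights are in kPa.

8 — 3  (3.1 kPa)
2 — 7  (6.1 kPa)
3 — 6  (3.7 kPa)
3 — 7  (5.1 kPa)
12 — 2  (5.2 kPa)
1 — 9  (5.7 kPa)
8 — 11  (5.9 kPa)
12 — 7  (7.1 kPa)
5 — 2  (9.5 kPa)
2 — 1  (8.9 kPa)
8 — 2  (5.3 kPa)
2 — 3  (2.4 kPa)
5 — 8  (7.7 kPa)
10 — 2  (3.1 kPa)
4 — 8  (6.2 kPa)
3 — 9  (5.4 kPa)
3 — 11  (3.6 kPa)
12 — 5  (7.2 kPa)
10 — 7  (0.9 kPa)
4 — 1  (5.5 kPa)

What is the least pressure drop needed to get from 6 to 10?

Settle nodes by increasing distance from 6:
6: 0
3: 3.7  (via 6)
2: 6.1  (via 3)
8: 6.8  (via 3)
11: 7.3  (via 3)
7: 8.8  (via 3)
9: 9.1  (via 3)
10: 9.2  (via 2)
Shortest route: 6–3–2–10 = 9.2 kPa.

9.2 kPa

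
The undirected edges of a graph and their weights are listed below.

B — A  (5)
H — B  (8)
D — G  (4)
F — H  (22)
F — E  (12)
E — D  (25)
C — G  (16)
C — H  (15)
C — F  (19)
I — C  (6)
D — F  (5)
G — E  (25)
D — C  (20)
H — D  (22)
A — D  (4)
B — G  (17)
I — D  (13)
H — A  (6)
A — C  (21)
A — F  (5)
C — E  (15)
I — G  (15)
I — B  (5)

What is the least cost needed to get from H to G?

Running Dijkstra from H:
H: 0
A: 6  (via H)
B: 8  (via H)
D: 10  (via A)
F: 11  (via A)
I: 13  (via B)
G: 14  (via D)
Shortest route: H → A → D → G = 14.

14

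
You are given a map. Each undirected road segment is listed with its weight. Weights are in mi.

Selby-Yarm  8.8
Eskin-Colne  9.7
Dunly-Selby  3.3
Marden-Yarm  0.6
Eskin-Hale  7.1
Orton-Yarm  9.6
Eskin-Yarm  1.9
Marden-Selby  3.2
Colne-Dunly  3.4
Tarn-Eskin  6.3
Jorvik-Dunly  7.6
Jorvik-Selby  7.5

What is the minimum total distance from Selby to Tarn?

Candidate routes:
Selby → Yarm → Eskin → Tarn: 8.8+1.9+6.3 = 17
Selby → Marden → Yarm → Eskin → Tarn: 3.2+0.6+1.9+6.3 = 12
Cheapest is Selby → Marden → Yarm → Eskin → Tarn at 12 mi.

12 mi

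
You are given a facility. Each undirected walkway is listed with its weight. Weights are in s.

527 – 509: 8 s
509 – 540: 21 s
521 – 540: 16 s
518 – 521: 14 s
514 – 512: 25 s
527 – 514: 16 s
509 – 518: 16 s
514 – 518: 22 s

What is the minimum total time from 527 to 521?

38 s

Running Dijkstra from 527:
527: 0
509: 8  (via 527)
514: 16  (via 527)
518: 24  (via 509)
540: 29  (via 509)
521: 38  (via 518)
Shortest route: 527 → 509 → 518 → 521 = 38 s.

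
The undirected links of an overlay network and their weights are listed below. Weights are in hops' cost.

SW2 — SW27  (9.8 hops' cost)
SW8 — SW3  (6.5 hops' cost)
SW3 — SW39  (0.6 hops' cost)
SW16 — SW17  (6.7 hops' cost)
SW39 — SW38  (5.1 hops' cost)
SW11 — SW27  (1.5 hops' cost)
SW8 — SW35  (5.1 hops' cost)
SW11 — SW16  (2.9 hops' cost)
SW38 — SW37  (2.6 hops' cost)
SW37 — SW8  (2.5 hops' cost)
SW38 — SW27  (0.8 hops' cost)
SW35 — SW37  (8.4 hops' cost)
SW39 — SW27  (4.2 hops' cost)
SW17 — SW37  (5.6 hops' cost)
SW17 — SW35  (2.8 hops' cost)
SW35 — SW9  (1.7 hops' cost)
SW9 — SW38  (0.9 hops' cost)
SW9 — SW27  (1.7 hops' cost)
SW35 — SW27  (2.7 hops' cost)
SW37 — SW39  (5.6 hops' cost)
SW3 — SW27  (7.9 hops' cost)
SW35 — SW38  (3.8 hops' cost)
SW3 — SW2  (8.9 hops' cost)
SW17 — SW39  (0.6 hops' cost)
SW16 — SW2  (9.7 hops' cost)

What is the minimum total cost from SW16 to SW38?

5.2 hops' cost

Running Dijkstra from SW16:
SW16: 0
SW11: 2.9  (via SW16)
SW27: 4.4  (via SW11)
SW38: 5.2  (via SW27)
Shortest route: SW16 → SW11 → SW27 → SW38 = 5.2 hops' cost.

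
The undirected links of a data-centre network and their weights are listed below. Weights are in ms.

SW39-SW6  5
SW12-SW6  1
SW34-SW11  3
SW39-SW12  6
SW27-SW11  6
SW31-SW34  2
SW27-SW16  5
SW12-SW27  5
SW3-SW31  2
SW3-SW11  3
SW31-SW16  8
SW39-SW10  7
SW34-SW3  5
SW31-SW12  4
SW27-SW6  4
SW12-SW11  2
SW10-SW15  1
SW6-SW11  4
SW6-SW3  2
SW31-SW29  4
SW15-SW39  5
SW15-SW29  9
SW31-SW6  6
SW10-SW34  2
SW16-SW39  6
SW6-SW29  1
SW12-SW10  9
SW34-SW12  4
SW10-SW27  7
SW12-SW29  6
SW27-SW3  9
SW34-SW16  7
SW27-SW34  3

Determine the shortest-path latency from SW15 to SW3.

Compare a few routes:
SW15 → SW10 → SW34 → SW11 → SW3: 1+2+3+3 = 9
SW15 → SW10 → SW34 → SW3: 1+2+5 = 8
SW15 → SW10 → SW34 → SW12 → SW6 → SW3: 1+2+4+1+2 = 10
SW15 → SW10 → SW34 → SW31 → SW3: 1+2+2+2 = 7
The minimum is 7 ms via SW15 → SW10 → SW34 → SW31 → SW3.

7 ms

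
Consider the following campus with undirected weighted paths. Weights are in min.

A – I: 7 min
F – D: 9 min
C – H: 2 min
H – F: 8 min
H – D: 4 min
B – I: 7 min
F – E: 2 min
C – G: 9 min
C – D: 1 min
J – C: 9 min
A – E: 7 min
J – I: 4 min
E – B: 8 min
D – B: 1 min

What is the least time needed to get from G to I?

18 min

Compare a few routes:
G–C–D–B–I: 9+1+1+7 = 18
G–C–J–I: 9+9+4 = 22
G–C–H–D–B–I: 9+2+4+1+7 = 23
Cheapest is G–C–D–B–I at 18 min.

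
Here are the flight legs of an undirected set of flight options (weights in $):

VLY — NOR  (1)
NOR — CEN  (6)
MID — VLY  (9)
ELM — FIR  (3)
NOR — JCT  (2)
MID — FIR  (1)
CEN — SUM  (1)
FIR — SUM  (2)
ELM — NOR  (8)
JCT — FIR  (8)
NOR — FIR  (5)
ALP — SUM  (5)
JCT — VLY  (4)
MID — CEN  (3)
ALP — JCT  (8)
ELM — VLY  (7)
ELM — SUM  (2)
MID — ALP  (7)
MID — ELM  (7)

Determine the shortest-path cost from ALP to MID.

$7

Compare a few routes:
ALP–SUM–FIR–MID: 5+2+1 = 8
ALP–MID: 7 = 7
The minimum is $7 via ALP–MID.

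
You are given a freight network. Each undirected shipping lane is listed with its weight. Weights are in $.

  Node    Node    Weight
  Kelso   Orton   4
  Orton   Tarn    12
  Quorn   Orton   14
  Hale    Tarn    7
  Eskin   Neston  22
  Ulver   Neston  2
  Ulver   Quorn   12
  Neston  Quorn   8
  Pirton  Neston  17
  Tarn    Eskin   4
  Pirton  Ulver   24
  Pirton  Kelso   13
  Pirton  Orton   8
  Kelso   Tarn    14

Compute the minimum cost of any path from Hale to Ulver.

Candidate routes:
Hale → Tarn → Orton → Quorn → Ulver: 7+12+14+12 = 45
Hale → Tarn → Orton → Pirton → Neston → Ulver: 7+12+8+17+2 = 46
Hale → Tarn → Orton → Quorn → Neston → Ulver: 7+12+14+8+2 = 43
Hale → Tarn → Eskin → Neston → Ulver: 7+4+22+2 = 35
The minimum is $35 via Hale → Tarn → Eskin → Neston → Ulver.

$35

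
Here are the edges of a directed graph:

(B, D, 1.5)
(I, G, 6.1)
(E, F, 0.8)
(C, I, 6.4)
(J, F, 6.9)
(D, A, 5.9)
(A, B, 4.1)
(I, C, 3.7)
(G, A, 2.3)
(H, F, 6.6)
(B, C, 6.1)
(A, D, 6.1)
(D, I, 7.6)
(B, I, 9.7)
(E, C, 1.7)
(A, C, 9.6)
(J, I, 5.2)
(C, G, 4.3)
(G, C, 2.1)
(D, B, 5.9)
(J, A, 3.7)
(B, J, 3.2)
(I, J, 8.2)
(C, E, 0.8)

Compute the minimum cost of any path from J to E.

Candidate routes:
J - I - G - C - E: 5.2+6.1+2.1+0.8 = 14.2
J - A - C - E: 3.7+9.6+0.8 = 14.1
J - I - C - E: 5.2+3.7+0.8 = 9.7
Cheapest is J - I - C - E at 9.7.

9.7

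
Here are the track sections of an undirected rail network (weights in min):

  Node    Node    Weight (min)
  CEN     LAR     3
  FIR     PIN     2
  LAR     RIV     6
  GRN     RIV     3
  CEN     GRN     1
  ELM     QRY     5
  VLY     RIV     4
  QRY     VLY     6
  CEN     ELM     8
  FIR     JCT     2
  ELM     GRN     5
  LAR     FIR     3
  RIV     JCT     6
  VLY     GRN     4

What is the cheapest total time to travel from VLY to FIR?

11 min

Shortest distances from VLY:
VLY: 0
GRN: 4  (via VLY)
RIV: 4  (via VLY)
CEN: 5  (via GRN)
QRY: 6  (via VLY)
LAR: 8  (via CEN)
ELM: 9  (via GRN)
JCT: 10  (via RIV)
FIR: 11  (via LAR)
Shortest route: VLY–GRN–CEN–LAR–FIR = 11 min.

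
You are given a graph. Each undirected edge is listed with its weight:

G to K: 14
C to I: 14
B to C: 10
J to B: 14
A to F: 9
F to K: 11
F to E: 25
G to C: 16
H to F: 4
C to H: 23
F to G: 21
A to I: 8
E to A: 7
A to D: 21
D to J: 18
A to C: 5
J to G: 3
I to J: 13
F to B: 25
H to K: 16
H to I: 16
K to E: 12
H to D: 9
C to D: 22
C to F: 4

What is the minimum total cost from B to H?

Candidate routes:
B → F → H: 25+4 = 29
B → C → H: 10+23 = 33
B → C → F → H: 10+4+4 = 18
B → C → A → F → H: 10+5+9+4 = 28
Cheapest is B → C → F → H at 18.

18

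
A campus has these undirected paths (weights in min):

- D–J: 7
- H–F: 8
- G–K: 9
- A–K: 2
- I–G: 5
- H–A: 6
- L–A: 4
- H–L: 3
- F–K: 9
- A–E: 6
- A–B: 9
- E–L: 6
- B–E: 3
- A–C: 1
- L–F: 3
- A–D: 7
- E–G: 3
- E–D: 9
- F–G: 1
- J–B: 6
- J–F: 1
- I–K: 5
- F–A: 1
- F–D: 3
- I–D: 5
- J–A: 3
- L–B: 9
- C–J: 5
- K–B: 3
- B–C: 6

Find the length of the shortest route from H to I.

12 min

Candidate routes:
H → A → K → I: 6+2+5 = 13
H → L → F → G → I: 3+3+1+5 = 12
H → A → F → G → I: 6+1+1+5 = 13
Cheapest is H → L → F → G → I at 12 min.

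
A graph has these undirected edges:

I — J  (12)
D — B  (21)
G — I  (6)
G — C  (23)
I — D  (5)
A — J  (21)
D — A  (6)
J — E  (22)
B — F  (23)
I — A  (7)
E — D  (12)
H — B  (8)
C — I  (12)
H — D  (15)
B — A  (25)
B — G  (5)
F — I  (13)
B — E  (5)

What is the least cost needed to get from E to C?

28

Enumerating some paths:
E–B–G–I–C: 5+5+6+12 = 28
E–D–I–C: 12+5+12 = 29
Cheapest is E–B–G–I–C at 28.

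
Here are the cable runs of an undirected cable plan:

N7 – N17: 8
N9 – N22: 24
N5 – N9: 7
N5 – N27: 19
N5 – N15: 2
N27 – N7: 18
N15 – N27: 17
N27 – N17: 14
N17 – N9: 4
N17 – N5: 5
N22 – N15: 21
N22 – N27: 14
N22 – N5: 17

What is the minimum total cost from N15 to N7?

15

Enumerating some paths:
N15–N5–N17–N7: 2+5+8 = 15
N15–N5–N9–N17–N7: 2+7+4+8 = 21
The minimum is 15 via N15–N5–N17–N7.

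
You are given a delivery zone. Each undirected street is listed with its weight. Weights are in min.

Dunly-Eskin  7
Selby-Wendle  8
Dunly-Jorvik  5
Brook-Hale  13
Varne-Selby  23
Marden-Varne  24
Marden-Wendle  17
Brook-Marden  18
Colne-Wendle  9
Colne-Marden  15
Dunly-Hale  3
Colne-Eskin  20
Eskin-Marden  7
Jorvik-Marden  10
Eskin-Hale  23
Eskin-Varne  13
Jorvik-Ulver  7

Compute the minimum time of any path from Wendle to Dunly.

Shortest distances from Wendle:
Wendle: 0
Selby: 8  (via Wendle)
Colne: 9  (via Wendle)
Marden: 17  (via Wendle)
Eskin: 24  (via Marden)
Jorvik: 27  (via Marden)
Dunly: 31  (via Eskin)
Shortest route: Wendle → Marden → Eskin → Dunly = 31 min.

31 min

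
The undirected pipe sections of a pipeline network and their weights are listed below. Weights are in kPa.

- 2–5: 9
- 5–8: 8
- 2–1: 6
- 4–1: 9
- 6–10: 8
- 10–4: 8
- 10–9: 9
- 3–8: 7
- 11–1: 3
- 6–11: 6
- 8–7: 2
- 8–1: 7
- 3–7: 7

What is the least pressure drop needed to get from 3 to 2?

Settle nodes by increasing distance from 3:
3: 0
7: 7  (via 3)
8: 7  (via 3)
1: 14  (via 8)
5: 15  (via 8)
11: 17  (via 1)
2: 20  (via 1)
Shortest route: 3 → 8 → 1 → 2 = 20 kPa.

20 kPa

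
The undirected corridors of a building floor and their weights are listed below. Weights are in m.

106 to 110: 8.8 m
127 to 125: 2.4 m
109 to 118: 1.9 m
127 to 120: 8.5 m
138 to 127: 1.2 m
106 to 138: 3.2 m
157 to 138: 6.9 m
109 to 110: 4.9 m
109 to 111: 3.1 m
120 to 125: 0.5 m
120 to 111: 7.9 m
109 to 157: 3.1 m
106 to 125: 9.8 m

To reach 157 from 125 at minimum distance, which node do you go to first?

127

Candidate routes:
125 - 120 - 111 - 109 - 157: 0.5+7.9+3.1+3.1 = 14.6
125 - 127 - 138 - 157: 2.4+1.2+6.9 = 10.5
The minimum is 10.5 m via 125 - 127 - 138 - 157.
So from 125 the first move is to 127.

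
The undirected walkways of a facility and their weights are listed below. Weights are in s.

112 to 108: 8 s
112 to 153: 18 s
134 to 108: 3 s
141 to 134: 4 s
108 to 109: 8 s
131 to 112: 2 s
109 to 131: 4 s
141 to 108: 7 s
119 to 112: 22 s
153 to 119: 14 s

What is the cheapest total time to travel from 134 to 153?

Enumerating some paths:
134 - 141 - 108 - 109 - 131 - 112 - 153: 4+7+8+4+2+18 = 43
134 - 108 - 112 - 153: 3+8+18 = 29
134 - 108 - 109 - 131 - 112 - 153: 3+8+4+2+18 = 35
134 - 141 - 108 - 112 - 153: 4+7+8+18 = 37
Cheapest is 134 - 108 - 112 - 153 at 29 s.

29 s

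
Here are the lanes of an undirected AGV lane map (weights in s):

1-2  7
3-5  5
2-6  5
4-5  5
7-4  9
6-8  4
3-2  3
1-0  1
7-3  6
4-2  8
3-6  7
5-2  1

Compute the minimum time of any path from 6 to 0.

13 s

Enumerating some paths:
6 - 3 - 5 - 2 - 1 - 0: 7+5+1+7+1 = 21
6 - 2 - 1 - 0: 5+7+1 = 13
6 - 3 - 2 - 1 - 0: 7+3+7+1 = 18
The minimum is 13 s via 6 - 2 - 1 - 0.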